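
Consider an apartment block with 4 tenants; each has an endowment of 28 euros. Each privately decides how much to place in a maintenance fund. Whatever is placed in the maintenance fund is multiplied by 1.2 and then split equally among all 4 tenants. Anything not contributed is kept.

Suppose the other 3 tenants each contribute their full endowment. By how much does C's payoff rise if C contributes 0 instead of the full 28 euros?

19.60 euros

Switching from a contribution of 28 to 0 lets C keep an extra 28 euros, but lowers the maintenance fund by 28, which costs C their own share of that drop: 1.2/4 × 28 = 8.40.
Net gain = 28 − 8.40 = 19.60. The private return per contributed unit (0.3000) is below 1, so free-riding is indeed the best response regardless of what the others do.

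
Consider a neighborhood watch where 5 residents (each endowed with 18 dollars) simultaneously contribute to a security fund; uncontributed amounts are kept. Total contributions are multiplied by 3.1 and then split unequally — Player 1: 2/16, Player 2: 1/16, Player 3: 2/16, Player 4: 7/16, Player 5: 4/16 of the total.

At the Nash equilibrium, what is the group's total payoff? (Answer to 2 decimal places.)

127.80 dollars

Each unit j contributes comes back to j as 3.1 × (j's share), so j prefers to contribute only if that share exceeds 1/3.1 = 0.3226; otherwise keeping the unit dominates.
The only share above 0.3226 is Player 4's 7/16, contributing 18; the remaining 4 contribute 0. Total contributed: 18.
The security fund pays out 3.1 × 18 = 55.80 in total (split across the unequal shares, but the aggregate is all that matters for the group sum).
The 4 free-riders keep 18 each, adding 72. Group total = 72 + 55.80 = 127.80.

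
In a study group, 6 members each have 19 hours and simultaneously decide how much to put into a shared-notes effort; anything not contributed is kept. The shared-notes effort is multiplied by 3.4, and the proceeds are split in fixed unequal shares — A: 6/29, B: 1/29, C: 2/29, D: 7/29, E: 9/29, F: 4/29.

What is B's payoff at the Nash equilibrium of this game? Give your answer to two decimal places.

For player j, contributing a unit is worthwhile iff 3.4 × (j's share) ≥ 1, i.e. iff j's share is at least 0.2941.
The only share above 0.2941 is E's 9/29, contributing 19; the remaining 5 contribute 0. Total contributed: 19.
B keeps 19 and receives 3.4 × 19 × 1/29 = 2.23 from the shared-notes effort, for a payoff of 21.23.

21.23 hours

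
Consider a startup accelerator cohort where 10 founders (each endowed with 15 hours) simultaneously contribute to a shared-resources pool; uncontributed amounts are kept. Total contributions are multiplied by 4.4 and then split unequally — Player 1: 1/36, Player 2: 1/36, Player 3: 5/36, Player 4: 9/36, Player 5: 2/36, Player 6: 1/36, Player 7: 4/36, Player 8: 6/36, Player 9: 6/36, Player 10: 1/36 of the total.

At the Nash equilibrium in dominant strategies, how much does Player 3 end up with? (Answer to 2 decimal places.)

A player with share s gets back 4.4·s per unit contributed, so full contribution is dominant for anyone with s > 1/4.4 = 0.2273 and zero contribution is dominant for anyone below.
The only share above 0.2273 is Player 4's 9/36, contributing 15; the remaining 9 contribute 0. Total contributed: 15.
Player 3 keeps 15 and receives 4.4 × 15 × 5/36 = 9.17 from the shared-resources pool, for a payoff of 24.17.

24.17 hours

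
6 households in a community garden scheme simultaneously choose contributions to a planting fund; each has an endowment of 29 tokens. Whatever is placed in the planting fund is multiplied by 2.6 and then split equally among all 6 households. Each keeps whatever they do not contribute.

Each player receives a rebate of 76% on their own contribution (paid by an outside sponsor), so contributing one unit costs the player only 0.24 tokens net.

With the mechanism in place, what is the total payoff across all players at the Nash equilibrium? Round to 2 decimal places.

Under the mechanism each unit contributed yields (2.6/6) / 0.24 = 1.8056 back to its contributor per unit of net cost, which exceeds 1, making full contribution the dominant choice for everyone.
So the Nash equilibrium is full contribution by all 6; the group earns 6 × (29 × 0.76 + 2.6 × 29) = 584.64.

584.64 tokens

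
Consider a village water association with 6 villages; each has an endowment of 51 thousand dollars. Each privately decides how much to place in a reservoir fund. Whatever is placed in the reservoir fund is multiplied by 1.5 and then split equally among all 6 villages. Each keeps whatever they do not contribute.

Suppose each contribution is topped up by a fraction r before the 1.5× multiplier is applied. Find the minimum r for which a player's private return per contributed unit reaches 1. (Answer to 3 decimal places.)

With matching at rate r, one contributed unit becomes (1 + r) in the reservoir fund and returns 1.5 × (1 + r) / 6 to the contributor.
Setting this equal to 1: 1 + r = 6/1.5 = 4.0000.
So the minimum matching rate is r = 4.0000 − 1 = 3.000.

3.000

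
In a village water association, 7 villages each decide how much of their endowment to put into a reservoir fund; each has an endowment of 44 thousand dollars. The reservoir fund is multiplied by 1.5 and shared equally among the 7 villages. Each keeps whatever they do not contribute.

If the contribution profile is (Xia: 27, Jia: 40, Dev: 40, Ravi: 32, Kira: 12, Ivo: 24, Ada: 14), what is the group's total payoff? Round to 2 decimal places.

Total contributed: 27 + 40 + 40 + 32 + 12 + 24 + 14 = 189; total kept: 7 × 44 − 189 = 119.
The reservoir fund pays out 1.5 × 189 = 283.50 in aggregate.
Group total = 119 + 283.50 = 402.50.

402.50 thousand dollars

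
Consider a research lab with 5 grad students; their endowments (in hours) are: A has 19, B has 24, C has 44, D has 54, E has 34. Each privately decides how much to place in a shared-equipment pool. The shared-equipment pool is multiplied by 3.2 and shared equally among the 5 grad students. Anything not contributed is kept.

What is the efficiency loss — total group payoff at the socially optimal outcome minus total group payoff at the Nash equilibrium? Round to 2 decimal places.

385.00 hours

The private return per contributed unit is 3.2/5 = 0.6400 < 1 for every player regardless of endowment, so the Nash equilibrium is zero contribution and the group total is Σ E_j = 19 + 24 + 44 + 54 + 34 = 175.
Each contributed unit returns 3.200 to the group, so the social optimum is full contribution by everyone: group total = 3.200 × 175 = 560.00.
Efficiency loss = (3.200 − 1) × 175 = 385.00.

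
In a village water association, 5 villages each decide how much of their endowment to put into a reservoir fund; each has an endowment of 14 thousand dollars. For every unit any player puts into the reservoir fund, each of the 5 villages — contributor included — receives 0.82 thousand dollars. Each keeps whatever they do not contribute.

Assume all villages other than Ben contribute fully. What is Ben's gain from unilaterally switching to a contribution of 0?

Switching from a contribution of 14 to 0 lets Ben keep an extra 14 thousand dollars, but lowers the reservoir fund by 14, which costs Ben their own share of that drop: 0.82 × 14 = 11.48.
Net gain = 14 − 11.48 = 2.52. The private return per contributed unit (0.82) is below 1, so free-riding is indeed the best response regardless of what the others do.

2.52 thousand dollars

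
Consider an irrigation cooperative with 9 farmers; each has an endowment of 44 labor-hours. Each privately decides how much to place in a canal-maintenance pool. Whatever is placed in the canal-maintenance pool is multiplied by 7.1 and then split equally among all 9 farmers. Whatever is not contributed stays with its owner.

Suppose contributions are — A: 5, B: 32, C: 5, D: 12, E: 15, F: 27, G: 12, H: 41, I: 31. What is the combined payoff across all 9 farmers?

1494.00 labor-hours

Total contributed: 5 + 32 + 5 + 12 + 15 + 27 + 12 + 41 + 31 = 180; total kept: 9 × 44 − 180 = 216.
The canal-maintenance pool pays out 7.1 × 180 = 1278.00 in aggregate.
Group total = 216 + 1278.00 = 1494.00.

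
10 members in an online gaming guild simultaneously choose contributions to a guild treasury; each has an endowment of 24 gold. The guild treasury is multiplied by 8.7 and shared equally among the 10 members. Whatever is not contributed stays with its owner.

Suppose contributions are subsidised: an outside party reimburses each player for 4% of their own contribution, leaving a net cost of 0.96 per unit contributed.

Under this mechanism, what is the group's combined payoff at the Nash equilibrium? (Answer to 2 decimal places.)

240.00 gold

With the mechanism, a contributed unit returns (8.7/10) / 0.96 = 0.9063 per unit of net cost — still below 1 — so contributing 0 remains dominant for every player.
At the Nash equilibrium no one contributes; group total payoff = 10 × 24 = 240.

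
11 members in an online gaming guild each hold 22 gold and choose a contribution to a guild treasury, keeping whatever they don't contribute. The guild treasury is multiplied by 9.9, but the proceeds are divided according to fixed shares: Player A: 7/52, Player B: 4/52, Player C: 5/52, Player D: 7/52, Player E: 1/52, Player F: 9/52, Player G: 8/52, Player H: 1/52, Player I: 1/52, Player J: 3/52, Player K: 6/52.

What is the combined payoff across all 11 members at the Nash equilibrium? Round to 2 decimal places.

Each unit j contributes comes back to j as 9.9 × (j's share), so j prefers to contribute only if that share exceeds 1/9.9 = 0.1010; otherwise keeping the unit dominates.
The shares above 0.1010 belong to Player A, Player D, Player F, Player G and Player K, contributing 22 each; the remaining 6 contribute 0. Total contributed: 110.
The guild treasury pays out 9.9 × 110 = 1089.00 in total (split across the unequal shares, but the aggregate is all that matters for the group sum).
The 6 free-riders keep 22 each, adding 132. Group total = 132 + 1089.00 = 1221.00.

1221.00 gold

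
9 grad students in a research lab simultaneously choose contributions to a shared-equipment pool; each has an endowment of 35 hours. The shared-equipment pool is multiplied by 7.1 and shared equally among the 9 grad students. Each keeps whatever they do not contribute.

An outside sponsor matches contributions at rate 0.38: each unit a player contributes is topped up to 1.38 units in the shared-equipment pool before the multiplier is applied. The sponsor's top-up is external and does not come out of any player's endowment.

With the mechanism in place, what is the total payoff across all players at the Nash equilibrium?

3086.37 hours

The effective private return per unit is now 7.1 × 1.38 / 9 = 1.0887 > 1, so every player's dominant strategy flips to full contribution.
So the Nash equilibrium is full contribution by all 9; the group earns 7.1 × 1.38 × 315 = 3086.37.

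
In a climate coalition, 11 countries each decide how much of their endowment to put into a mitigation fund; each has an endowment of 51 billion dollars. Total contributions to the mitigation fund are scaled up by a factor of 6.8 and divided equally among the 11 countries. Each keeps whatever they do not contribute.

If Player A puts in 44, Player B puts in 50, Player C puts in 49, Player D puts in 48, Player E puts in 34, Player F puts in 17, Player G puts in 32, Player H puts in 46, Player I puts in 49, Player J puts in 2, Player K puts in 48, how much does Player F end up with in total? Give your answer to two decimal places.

293.02 billion dollars

Total contributed: 44 + 50 + 49 + 48 + 34 + 17 + 32 + 46 + 49 + 2 + 48 = 419.
Each receives 6.8 × 419 / 11 = 259.02 from the mitigation fund.
Player F keeps 51 − 17 = 34, so Player F's payoff is 34 + 259.02 = 293.02.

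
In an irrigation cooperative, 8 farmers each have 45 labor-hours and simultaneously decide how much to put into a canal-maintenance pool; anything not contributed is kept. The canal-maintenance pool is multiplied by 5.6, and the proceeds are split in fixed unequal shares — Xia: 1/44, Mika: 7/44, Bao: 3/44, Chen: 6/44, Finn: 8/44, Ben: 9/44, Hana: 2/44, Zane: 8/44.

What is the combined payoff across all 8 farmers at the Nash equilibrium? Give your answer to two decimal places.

981.00 labor-hours

A player with share s gets back 5.6·s per unit contributed, so full contribution is dominant for anyone with s > 1/5.6 = 0.1786 and zero contribution is dominant for anyone below.
The shares above 0.1786 belong to Finn, Ben and Zane, contributing 45 each; the remaining 5 contribute 0. Total contributed: 135.
The canal-maintenance pool pays out 5.6 × 135 = 756.00 in total (split across the unequal shares, but the aggregate is all that matters for the group sum).
The 5 free-riders keep 45 each, adding 225. Group total = 225 + 756.00 = 981.00.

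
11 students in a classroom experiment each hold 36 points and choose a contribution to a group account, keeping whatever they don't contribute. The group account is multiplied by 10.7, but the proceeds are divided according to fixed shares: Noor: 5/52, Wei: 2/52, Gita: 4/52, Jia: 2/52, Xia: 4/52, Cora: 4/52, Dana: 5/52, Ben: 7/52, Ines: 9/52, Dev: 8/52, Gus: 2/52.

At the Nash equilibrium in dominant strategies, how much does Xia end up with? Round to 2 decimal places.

A player with share s gets back 10.7·s per unit contributed, so full contribution is dominant for anyone with s > 1/10.7 = 0.0935 and zero contribution is dominant for anyone below.
Noor, Dana, Ben, Ines and Dev are above the threshold, contributing 36 each; the remaining 6 contribute 0. Total contributed: 180.
Xia keeps 36 and receives 10.7 × 180 × 4/52 = 148.15 from the group account, for a payoff of 184.15.

184.15 points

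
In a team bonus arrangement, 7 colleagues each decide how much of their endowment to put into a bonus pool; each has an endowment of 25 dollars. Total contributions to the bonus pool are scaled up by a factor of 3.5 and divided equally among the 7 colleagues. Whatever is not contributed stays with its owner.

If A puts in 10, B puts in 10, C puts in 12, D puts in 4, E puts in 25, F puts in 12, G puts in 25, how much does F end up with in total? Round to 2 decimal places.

62.00 dollars

Total contributed: 10 + 10 + 12 + 4 + 25 + 12 + 25 = 98.
Each receives 3.5 × 98 / 7 = 49.00 from the bonus pool.
F keeps 25 − 12 = 13, so F's payoff is 13 + 49.00 = 62.00.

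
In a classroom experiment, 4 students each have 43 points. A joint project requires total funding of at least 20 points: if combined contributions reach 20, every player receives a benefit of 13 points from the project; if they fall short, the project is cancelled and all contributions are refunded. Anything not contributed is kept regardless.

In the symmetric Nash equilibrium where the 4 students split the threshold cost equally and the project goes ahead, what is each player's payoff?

Equal share of the threshold: 20/4 = 5.
At this profile no one gains by cutting their contribution: any cut drops the total below 20, the project is cancelled, contributions are refunded, and the deviator ends with 43, which is less than 43 − 5 + 13 = 51. Contributing more than 5 just wastes the excess. So contributing exactly 5 is a best response.
Each player's payoff: 43 − 5 + 13 = 51.

51 points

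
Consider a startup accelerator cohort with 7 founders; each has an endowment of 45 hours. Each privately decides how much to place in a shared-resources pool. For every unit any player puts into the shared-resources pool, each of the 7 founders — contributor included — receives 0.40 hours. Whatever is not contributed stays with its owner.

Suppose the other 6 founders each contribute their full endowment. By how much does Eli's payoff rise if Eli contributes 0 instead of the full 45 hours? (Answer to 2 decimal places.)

Switching from a contribution of 45 to 0 lets Eli keep an extra 45 hours, but lowers the shared-resources pool by 45, which costs Eli their own share of that drop: 0.40 × 45 = 18.00.
Net gain = 45 − 18.00 = 27.00. The private return per contributed unit (0.40) is below 1, so free-riding is indeed the best response regardless of what the others do.

27.00 hours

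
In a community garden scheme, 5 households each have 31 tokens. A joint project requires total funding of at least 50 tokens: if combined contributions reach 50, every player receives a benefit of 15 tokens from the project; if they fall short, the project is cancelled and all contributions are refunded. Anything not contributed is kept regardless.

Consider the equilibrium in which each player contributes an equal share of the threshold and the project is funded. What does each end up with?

Equal share of the threshold: 50/5 = 10.
At this profile no one gains by cutting their contribution: any cut drops the total below 50, the project is cancelled, contributions are refunded, and the deviator ends with 31, which is less than 31 − 10 + 15 = 36. Contributing more than 10 just wastes the excess. So contributing exactly 10 is a best response.
Each player's payoff: 31 − 10 + 15 = 36.

36 tokens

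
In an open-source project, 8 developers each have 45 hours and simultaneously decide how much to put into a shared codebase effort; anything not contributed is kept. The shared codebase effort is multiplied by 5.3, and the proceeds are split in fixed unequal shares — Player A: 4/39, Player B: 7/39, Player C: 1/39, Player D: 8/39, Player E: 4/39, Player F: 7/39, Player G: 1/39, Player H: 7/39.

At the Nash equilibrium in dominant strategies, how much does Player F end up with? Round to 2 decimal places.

For player j, contributing a unit is worthwhile iff 5.3 × (j's share) ≥ 1, i.e. iff j's share is at least 0.1887.
The only share above 0.1887 is Player D's 8/39, contributing 45; the remaining 7 contribute 0. Total contributed: 45.
Player F keeps 45 and receives 5.3 × 45 × 7/39 = 42.81 from the shared codebase effort, for a payoff of 87.81.

87.81 hours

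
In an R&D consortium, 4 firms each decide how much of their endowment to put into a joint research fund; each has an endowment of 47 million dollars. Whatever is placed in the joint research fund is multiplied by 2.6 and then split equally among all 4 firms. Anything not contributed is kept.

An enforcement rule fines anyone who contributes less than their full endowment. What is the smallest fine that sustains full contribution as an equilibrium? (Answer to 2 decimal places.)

Given the others contribute fully, the best deviation is to contribute 0 (any partial contribution still incurs the fine and gives up units whose private return 0.6500 is below 1).
Deviating from 47 to 0 saves 47 million dollars but forfeits the deviator's share of the drop in the joint research fund: 2.6/4 × 47 = 30.55.
So the deviation gain is 47 − 30.55 = 16.45, and the fine must be at least 16.45 million dollars to wipe it out.

16.45 million dollars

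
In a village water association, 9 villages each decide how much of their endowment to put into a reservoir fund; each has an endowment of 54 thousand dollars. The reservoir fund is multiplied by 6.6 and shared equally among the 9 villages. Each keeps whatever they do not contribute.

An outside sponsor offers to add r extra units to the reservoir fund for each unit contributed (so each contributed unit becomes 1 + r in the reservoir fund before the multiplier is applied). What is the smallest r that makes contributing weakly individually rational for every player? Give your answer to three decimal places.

With matching at rate r, one contributed unit becomes (1 + r) in the reservoir fund and returns 6.6 × (1 + r) / 9 to the contributor.
Setting this equal to 1: 1 + r = 9/6.6 = 1.3636.
So the minimum matching rate is r = 1.3636 − 1 = 0.364.

0.364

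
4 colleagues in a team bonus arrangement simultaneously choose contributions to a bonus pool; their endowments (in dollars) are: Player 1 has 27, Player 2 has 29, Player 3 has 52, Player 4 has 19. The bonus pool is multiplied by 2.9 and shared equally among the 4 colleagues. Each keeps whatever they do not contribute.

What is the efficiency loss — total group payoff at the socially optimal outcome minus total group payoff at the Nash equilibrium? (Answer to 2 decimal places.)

The private return per contributed unit is 2.9/4 = 0.7250 < 1 for every player regardless of endowment, so the Nash equilibrium is zero contribution and the group total is Σ E_j = 27 + 29 + 52 + 19 = 127.
Each contributed unit returns 2.900 to the group, so the social optimum is full contribution by everyone: group total = 2.900 × 127 = 368.30.
Efficiency loss = (2.900 − 1) × 127 = 241.30.

241.30 dollars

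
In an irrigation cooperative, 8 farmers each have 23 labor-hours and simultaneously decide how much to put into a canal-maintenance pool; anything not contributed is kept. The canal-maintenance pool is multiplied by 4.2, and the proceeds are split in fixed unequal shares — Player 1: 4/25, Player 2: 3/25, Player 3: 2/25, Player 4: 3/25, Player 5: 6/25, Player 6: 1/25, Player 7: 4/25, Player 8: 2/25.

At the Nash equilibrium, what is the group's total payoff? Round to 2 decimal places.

257.60 labor-hours

A player with share s gets back 4.2·s per unit contributed, so full contribution is dominant for anyone with s > 1/4.2 = 0.2381 and zero contribution is dominant for anyone below.
Only Player 5 (6/25) clears that bar, contributing 23; the remaining 7 contribute 0. Total contributed: 23.
The canal-maintenance pool pays out 4.2 × 23 = 96.60 in total (split across the unequal shares, but the aggregate is all that matters for the group sum).
The 7 free-riders keep 23 each, adding 161. Group total = 161 + 96.60 = 257.60.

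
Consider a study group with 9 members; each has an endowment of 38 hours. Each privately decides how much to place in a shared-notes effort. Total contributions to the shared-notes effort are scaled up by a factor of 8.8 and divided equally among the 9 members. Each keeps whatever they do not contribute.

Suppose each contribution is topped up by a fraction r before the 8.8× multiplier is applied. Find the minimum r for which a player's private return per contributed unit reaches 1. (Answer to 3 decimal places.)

0.023

With matching at rate r, one contributed unit becomes (1 + r) in the shared-notes effort and returns 8.8 × (1 + r) / 9 to the contributor.
Setting this equal to 1: 1 + r = 9/8.8 = 1.0227.
So the minimum matching rate is r = 1.0227 − 1 = 0.023.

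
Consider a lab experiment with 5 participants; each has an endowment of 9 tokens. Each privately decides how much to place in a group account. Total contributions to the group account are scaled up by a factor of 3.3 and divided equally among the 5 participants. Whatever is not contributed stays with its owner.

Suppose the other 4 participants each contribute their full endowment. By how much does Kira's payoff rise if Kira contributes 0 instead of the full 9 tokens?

3.06 tokens

Switching from a contribution of 9 to 0 lets Kira keep an extra 9 tokens, but lowers the group account by 9, which costs Kira their own share of that drop: 3.3/5 × 9 = 5.94.
Net gain = 9 − 5.94 = 3.06. The private return per contributed unit (0.6600) is below 1, so free-riding is indeed the best response regardless of what the others do.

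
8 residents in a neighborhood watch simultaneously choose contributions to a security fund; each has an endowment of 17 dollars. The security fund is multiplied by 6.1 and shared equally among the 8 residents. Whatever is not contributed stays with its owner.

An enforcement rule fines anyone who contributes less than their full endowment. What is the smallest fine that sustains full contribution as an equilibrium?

4.04 dollars

Given the others contribute fully, the best deviation is to contribute 0 (any partial contribution still incurs the fine and gives up units whose private return 0.7625 is below 1).
Deviating from 17 to 0 saves 17 dollars but forfeits the deviator's share of the drop in the security fund: 6.1/8 × 17 = 12.96.
So the deviation gain is 17 − 12.96 = 4.04, and the fine must be at least 4.04 dollars to wipe it out.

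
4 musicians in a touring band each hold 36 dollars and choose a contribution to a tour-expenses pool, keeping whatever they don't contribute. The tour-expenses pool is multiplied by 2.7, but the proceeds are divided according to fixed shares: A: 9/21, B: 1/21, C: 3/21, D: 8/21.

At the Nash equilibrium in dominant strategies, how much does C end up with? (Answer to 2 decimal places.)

63.77 dollars

A player with share s gets back 2.7·s per unit contributed, so full contribution is dominant for anyone with s > 1/2.7 = 0.3704 and zero contribution is dominant for anyone below.
A and D clear that bar, contributing 36 each; the remaining 2 contribute 0. Total contributed: 72.
C keeps 36 and receives 2.7 × 72 × 3/21 = 27.77 from the tour-expenses pool, for a payoff of 63.77.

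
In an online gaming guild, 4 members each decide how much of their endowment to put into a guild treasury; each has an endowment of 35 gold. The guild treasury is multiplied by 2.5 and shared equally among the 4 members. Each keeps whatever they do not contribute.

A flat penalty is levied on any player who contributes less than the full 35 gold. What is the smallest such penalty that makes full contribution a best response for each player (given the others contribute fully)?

Given the others contribute fully, the best deviation is to contribute 0 (any partial contribution still incurs the fine and gives up units whose private return 0.6250 is below 1).
Deviating from 35 to 0 saves 35 gold but forfeits the deviator's share of the drop in the guild treasury: 2.5/4 × 35 = 21.87.
So the deviation gain is 35 − 21.87 = 13.13, and the fine must be at least 13.13 gold to wipe it out.

13.13 gold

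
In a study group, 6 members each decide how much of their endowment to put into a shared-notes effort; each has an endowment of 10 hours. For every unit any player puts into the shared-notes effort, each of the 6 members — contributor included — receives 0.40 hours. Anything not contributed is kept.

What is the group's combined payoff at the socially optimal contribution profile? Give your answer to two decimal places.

144.00 hours

Each contributed unit returns 2.400 to the group as a whole (0.40 to each of 6 players), which exceeds 1, so the social optimum is full contribution: group total = 2.400 × 60 = 144.00.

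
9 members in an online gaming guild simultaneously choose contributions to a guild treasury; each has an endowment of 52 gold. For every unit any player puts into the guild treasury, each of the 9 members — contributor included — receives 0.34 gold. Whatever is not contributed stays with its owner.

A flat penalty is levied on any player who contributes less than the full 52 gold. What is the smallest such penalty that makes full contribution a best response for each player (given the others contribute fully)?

34.32 gold

Given the others contribute fully, the best deviation is to contribute 0 (any partial contribution still incurs the fine and gives up units whose private return 0.34 is below 1).
Deviating from 52 to 0 saves 52 gold but forfeits the deviator's share of the drop in the guild treasury: 0.34 × 52 = 17.68.
So the deviation gain is 52 − 17.68 = 34.32, and the fine must be at least 34.32 gold to wipe it out.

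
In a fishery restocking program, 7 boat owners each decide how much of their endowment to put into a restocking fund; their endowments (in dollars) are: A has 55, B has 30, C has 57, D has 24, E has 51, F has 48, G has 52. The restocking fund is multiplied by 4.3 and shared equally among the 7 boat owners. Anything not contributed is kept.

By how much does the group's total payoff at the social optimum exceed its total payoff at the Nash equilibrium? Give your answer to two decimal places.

1046.10 dollars

The private return per contributed unit is 4.3/7 = 0.6143 < 1 for every player regardless of endowment, so the Nash equilibrium is zero contribution and the group total is Σ E_j = 55 + 30 + 57 + 24 + 51 + 48 + 52 = 317.
Each contributed unit returns 4.300 to the group, so the social optimum is full contribution by everyone: group total = 4.300 × 317 = 1363.10.
Efficiency loss = (4.300 − 1) × 317 = 1046.10.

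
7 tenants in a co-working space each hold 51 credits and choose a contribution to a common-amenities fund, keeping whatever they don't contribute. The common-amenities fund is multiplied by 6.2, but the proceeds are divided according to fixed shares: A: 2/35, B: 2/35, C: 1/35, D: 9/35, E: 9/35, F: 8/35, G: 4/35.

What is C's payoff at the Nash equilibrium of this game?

A player with share s gets back 6.2·s per unit contributed, so full contribution is dominant for anyone with s > 1/6.2 = 0.1613 and zero contribution is dominant for anyone below.
D, E and F are above the threshold, contributing 51 each; the remaining 4 contribute 0. Total contributed: 153.
C keeps 51 and receives 6.2 × 153 × 1/35 = 27.10 from the common-amenities fund, for a payoff of 78.10.

78.10 credits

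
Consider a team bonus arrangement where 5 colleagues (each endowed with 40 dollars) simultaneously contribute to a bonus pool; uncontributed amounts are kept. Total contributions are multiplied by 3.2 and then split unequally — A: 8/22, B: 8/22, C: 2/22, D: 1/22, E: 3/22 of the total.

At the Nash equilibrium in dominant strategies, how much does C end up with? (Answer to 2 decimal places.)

63.27 dollars

For player j, contributing a unit is worthwhile iff 3.2 × (j's share) ≥ 1, i.e. iff j's share is at least 0.3125.
The shares above 0.3125 belong to A and B, contributing 40 each; the remaining 3 contribute 0. Total contributed: 80.
C keeps 40 and receives 3.2 × 80 × 2/22 = 23.27 from the bonus pool, for a payoff of 63.27.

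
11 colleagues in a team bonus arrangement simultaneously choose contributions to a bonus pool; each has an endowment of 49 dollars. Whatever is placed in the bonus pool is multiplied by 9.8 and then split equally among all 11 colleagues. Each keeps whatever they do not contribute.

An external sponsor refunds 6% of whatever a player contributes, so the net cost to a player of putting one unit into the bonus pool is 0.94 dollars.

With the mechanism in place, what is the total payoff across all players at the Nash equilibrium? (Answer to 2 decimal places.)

539.00 dollars

With the mechanism, a contributed unit returns (9.8/11) / 0.94 = 0.9478 per unit of net cost — still below 1 — so contributing 0 remains dominant for every player.
At the Nash equilibrium no one contributes; group total payoff = 11 × 49 = 539.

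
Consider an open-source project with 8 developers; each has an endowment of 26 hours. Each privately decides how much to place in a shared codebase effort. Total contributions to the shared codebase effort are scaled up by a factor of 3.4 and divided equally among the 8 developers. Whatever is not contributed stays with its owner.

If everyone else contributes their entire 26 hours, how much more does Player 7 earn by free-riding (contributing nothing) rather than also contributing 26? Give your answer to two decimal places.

Switching from a contribution of 26 to 0 lets Player 7 keep an extra 26 hours, but lowers the shared codebase effort by 26, which costs Player 7 their own share of that drop: 3.4/8 × 26 = 11.05.
Net gain = 26 − 11.05 = 14.95. The private return per contributed unit (0.4250) is below 1, so free-riding is indeed the best response regardless of what the others do.

14.95 hours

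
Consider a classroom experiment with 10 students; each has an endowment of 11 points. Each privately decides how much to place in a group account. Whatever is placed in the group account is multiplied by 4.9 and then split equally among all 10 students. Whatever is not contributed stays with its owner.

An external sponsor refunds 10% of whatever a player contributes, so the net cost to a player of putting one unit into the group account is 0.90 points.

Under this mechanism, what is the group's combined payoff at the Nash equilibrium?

The effective private return is (4.9/10) / 0.90 = 0.5444, which is still under 1, so the mechanism doesn't change anyone's dominant strategy: zero contribution.
Everyone keeps their endowment and the group total is 10 × 11 = 110.

110.00 points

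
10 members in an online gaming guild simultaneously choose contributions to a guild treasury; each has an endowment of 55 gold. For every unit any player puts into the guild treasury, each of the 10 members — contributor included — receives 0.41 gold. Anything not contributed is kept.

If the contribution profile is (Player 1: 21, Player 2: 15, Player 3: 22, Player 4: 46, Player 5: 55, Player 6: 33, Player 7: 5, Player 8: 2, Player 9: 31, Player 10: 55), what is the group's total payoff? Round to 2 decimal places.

Total contributed: 21 + 15 + 22 + 46 + 55 + 33 + 5 + 2 + 31 + 55 = 285; total kept: 10 × 55 − 285 = 265.
The guild treasury pays out 0.41 × 10 × 285 = 1168.50 in aggregate.
Group total = 265 + 1168.50 = 1433.50.

1433.50 gold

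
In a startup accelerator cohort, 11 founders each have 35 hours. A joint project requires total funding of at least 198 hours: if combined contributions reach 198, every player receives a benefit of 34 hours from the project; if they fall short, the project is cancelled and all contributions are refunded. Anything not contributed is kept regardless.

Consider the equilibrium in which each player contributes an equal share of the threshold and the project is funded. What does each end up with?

51 hours

Equal share of the threshold: 198/11 = 18.
At this profile no one gains by cutting their contribution: any cut drops the total below 198, the project is cancelled, contributions are refunded, and the deviator ends with 35, which is less than 35 − 18 + 34 = 51. Contributing more than 18 just wastes the excess. So contributing exactly 18 is a best response.
Each player's payoff: 35 − 18 + 34 = 51.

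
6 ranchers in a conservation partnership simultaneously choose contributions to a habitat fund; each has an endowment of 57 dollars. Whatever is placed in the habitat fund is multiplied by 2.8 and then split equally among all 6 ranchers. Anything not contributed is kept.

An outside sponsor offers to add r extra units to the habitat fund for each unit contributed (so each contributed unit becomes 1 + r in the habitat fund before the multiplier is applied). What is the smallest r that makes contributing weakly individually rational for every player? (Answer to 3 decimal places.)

1.143

With matching at rate r, one contributed unit becomes (1 + r) in the habitat fund and returns 2.8 × (1 + r) / 6 to the contributor.
Setting this equal to 1: 1 + r = 6/2.8 = 2.1429.
So the minimum matching rate is r = 2.1429 − 1 = 1.143.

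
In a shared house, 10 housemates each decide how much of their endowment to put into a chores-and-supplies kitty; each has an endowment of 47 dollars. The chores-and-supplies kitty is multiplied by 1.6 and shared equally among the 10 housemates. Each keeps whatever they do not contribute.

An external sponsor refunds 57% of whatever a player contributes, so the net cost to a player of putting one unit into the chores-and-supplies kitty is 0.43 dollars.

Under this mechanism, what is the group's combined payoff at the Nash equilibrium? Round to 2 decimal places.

470.00 dollars

The effective private return is (1.6/10) / 0.43 = 0.3721, which is still under 1, so the mechanism doesn't change anyone's dominant strategy: zero contribution.
Everyone keeps their endowment and the group total is 10 × 47 = 470.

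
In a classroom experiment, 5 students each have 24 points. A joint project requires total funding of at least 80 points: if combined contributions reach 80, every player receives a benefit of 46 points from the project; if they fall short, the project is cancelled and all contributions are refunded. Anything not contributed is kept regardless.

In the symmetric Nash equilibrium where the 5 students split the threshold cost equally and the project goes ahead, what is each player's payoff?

54 points

Equal share of the threshold: 80/5 = 16.
At this profile no one gains by cutting their contribution: any cut drops the total below 80, the project is cancelled, contributions are refunded, and the deviator ends with 24, which is less than 24 − 16 + 46 = 54. Contributing more than 16 just wastes the excess. So contributing exactly 16 is a best response.
Each player's payoff: 24 − 16 + 46 = 54.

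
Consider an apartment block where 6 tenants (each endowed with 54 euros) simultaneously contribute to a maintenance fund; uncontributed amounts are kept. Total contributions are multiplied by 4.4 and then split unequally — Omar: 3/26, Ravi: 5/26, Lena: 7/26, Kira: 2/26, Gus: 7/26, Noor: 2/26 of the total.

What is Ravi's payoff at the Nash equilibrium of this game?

145.38 euros

Player j's private return per contributed unit is 4.4 × (j's share). Contributing is weakly dominant for j when that share is at least 1/4.4 = 0.2273, and contributing 0 is dominant otherwise.
Lena and Gus are above the threshold, contributing 54 each; the remaining 4 contribute 0. Total contributed: 108.
Ravi keeps 54 and receives 4.4 × 108 × 5/26 = 91.38 from the maintenance fund, for a payoff of 145.38.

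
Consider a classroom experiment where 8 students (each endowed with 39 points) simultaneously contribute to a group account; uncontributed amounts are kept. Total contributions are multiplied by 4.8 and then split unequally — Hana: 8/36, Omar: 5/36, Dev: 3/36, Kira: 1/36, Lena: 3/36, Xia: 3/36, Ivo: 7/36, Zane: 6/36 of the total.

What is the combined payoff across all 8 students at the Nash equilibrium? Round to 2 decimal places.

A player with share s gets back 4.8·s per unit contributed, so full contribution is dominant for anyone with s > 1/4.8 = 0.2083 and zero contribution is dominant for anyone below.
Hana alone (share 8/36) is above the threshold, contributing 39; the remaining 7 contribute 0. Total contributed: 39.
The group account pays out 4.8 × 39 = 187.20 in total (split across the unequal shares, but the aggregate is all that matters for the group sum).
The 7 free-riders keep 39 each, adding 273. Group total = 273 + 187.20 = 460.20.

460.20 points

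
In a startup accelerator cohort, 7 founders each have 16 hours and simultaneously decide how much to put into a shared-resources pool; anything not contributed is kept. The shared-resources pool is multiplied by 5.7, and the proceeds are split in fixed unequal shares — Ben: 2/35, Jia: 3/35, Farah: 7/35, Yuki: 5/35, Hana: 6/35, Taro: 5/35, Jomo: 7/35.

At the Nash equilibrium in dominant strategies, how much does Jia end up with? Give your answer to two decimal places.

For player j, contributing a unit is worthwhile iff 5.7 × (j's share) ≥ 1, i.e. iff j's share is at least 0.1754.
Farah and Jomo clear that bar, contributing 16 each; the remaining 5 contribute 0. Total contributed: 32.
Jia keeps 16 and receives 5.7 × 32 × 3/35 = 15.63 from the shared-resources pool, for a payoff of 31.63.

31.63 hours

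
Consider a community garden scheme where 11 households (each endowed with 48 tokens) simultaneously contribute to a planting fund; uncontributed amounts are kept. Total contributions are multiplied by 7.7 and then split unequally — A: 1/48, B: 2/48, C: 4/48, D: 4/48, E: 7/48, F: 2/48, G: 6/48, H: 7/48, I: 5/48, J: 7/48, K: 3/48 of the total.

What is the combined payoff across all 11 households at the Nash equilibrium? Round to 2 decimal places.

Player j's private return per contributed unit is 7.7 × (j's share). Contributing is weakly dominant for j when that share is at least 1/7.7 = 0.1299, and contributing 0 is dominant otherwise.
The shares above 0.1299 belong to E, H and J, contributing 48 each; the remaining 8 contribute 0. Total contributed: 144.
The planting fund pays out 7.7 × 144 = 1108.80 in total (split across the unequal shares, but the aggregate is all that matters for the group sum).
The 8 free-riders keep 48 each, adding 384. Group total = 384 + 1108.80 = 1492.80.

1492.80 tokens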